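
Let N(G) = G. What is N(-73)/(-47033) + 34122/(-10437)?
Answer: -76385625/23375401 ≈ -3.2678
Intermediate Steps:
N(-73)/(-47033) + 34122/(-10437) = -73/(-47033) + 34122/(-10437) = -73*(-1/47033) + 34122*(-1/10437) = 73/47033 - 11374/3479 = -76385625/23375401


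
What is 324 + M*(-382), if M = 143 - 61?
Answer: -31000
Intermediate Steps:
M = 82
324 + M*(-382) = 324 + 82*(-382) = 324 - 31324 = -31000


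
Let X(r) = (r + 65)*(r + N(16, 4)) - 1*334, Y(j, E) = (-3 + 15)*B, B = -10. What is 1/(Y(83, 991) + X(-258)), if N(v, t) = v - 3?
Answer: 1/46831 ≈ 2.1353e-5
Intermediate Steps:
Y(j, E) = -120 (Y(j, E) = (-3 + 15)*(-10) = 12*(-10) = -120)
N(v, t) = -3 + v
X(r) = -334 + (13 + r)*(65 + r) (X(r) = (r + 65)*(r + (-3 + 16)) - 1*334 = (65 + r)*(r + 13) - 334 = (65 + r)*(13 + r) - 334 = (13 + r)*(65 + r) - 334 = -334 + (13 + r)*(65 + r))
1/(Y(83, 991) + X(-258)) = 1/(-120 + (511 + (-258)² + 78*(-258))) = 1/(-120 + (511 + 66564 - 20124)) = 1/(-120 + 46951) = 1/46831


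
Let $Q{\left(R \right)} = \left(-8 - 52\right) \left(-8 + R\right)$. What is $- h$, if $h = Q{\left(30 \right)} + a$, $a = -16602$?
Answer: $17922$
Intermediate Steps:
$Q{\left(R \right)} = 480 - 60 R$ ($Q{\left(R \right)} = - 60 \left(-8 + R\right) = 480 - 60 R$)
$h = -17922$ ($h = \left(480 - 1800\right) - 16602 = -1320 - 16602 = -17922$)
$- h = \left(-1\right) \left(-17922\right) = 17922$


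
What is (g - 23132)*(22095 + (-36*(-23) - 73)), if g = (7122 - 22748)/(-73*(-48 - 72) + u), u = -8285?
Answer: -10057039964/19 ≈ -5.2932e+8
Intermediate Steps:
g = -15626/475 (g = (7122 - 22748)/(-73*(-48 - 72) - 8285) = -15626/(-73*(-120) - 8285) = -15626/(8760 - 8285) = -15626/475 ≈ -32.897)
(g - 23132)*(22095 + (-36*(-23) - 73)) = (-15626/475 - 23132)*(22095 + (-36*(-23) - 73)) = -11003326*(22095 + (828 - 73))/475 = -11003326*(22095 + 755)/475 = -11003326/475*22850 = -10057039964/19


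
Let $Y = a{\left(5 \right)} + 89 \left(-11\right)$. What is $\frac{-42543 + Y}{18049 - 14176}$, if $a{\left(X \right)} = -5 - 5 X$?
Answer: $- \frac{43552}{3873} \approx -11.245$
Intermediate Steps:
$Y = -1009$ ($Y = \left(-5 - 25\right) + 89 \left(-11\right) = \left(-5 - 25\right) - 979 = -30 - 979 = -1009$)
$\frac{-42543 + Y}{18049 - 14176} = \frac{-42543 - 1009}{18049 - 14176} = - \frac{43552}{3873}$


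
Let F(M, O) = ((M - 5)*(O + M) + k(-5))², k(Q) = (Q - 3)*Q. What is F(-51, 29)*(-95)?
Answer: -153708480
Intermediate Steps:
k(Q) = Q*(-3 + Q) (k(Q) = (-3 + Q)*Q = Q*(-3 + Q))
F(M, O) = (40 + (-5 + M)*(M + O))² (F(M, O) = ((M - 5)*(O + M) - 5*(-3 - 5))² = ((-5 + M)*(M + O) - 5*(-8))² = ((-5 + M)*(M + O) + 40)² = (40 + (-5 + M)*(M + O))²)
F(-51, 29)*(-95) = (-40 - 1*(-51)² + 5*(-51) + 5*29 - 1*(-51)*29)²*(-95) = (-40 - 1*2601 - 255 + 145 + 1479)²*(-95) = (-40 - 2601 - 255 + 145 + 1479)²*(-95) = (-1272)²*(-95) = 1617984*(-95) = -153708480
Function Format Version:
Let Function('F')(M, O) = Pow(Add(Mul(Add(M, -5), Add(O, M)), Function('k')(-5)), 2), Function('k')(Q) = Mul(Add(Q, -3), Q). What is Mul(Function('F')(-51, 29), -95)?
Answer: -153708480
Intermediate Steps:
Function('k')(Q) = Mul(Q, Add(-3, Q)) (Function('k')(Q) = Mul(Add(-3, Q), Q) = Mul(Q, Add(-3, Q)))
Function('F')(M, O) = Pow(Add(40, Mul(Add(-5, M), Add(M, O))), 2) (Function('F')(M, O) = Pow(Add(Mul(Add(M, -5), Add(O, M)), Mul(-5, Add(-3, -5))), 2) = Pow(Add(Mul(Add(-5, M), Add(M, O)), Mul(-5, -8)), 2) = Pow(Add(Mul(Add(-5, M), Add(M, O)), 40), 2) = Pow(Add(40, Mul(Add(-5, M), Add(M, O))), 2))
Mul(Function('F')(-51, 29), -95) = Mul(Pow(Add(-40, Mul(-1, Pow(-51, 2)), Mul(5, -51), Mul(5, 29), Mul(-1, -51, 29)), 2), -95) = Mul(Pow(Add(-40, Mul(-1, 2601), -255, 145, 1479), 2), -95) = Mul(Pow(Add(-40, -2601, -255, 145, 1479), 2), -95) = Mul(Pow(-1272, 2), -95) = Mul(1617984, -95) = -153708480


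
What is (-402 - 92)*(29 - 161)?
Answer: 65208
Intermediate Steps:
(-402 - 92)*(29 - 161) = -494*(-132) = 65208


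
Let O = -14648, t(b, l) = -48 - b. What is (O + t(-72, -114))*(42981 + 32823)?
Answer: -1108557696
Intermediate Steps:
(O + t(-72, -114))*(42981 + 32823) = (-14648 + (-48 - 1*(-72)))*(42981 + 32823) = (-14648 + (-48 + 72))*75804 = (-14648 + 24)*75804 = -14624*75804 = -1108557696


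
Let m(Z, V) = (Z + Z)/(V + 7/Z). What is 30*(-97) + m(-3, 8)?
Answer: -49488/17 ≈ -2911.1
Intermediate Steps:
m(Z, V) = 2*Z/(V + 7/Z) (m(Z, V) = (2*Z)/(V + 7/Z) = 2*Z/(V + 7/Z))
30*(-97) + m(-3, 8) = 30*(-97) + 2*(-3)²/(7 + 8*(-3)) = -2910 + 2*9/(7 - 24) = -2910 + 2*9/(-17) = -2910 + 2*9*(-1/17) = -2910 - 18/17 = -49488/17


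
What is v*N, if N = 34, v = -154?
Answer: -5236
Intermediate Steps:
v*N = -154*34 = -5236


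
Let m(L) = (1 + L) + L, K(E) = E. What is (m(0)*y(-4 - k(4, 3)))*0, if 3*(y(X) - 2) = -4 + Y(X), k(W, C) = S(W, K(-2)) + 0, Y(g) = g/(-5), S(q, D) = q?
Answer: 0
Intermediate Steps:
Y(g) = -g/5 (Y(g) = g*(-⅕) = -g/5)
k(W, C) = W (k(W, C) = W + 0 = W)
m(L) = 1 + 2*L
y(X) = ⅔ - X/15 (y(X) = 2 + (-4 - X/5)/3 = 2 + (-4/3 - X/15) = ⅔ - X/15)
(m(0)*y(-4 - k(4, 3)))*0 = ((1 + 2*0)*(⅔ - (-4 - 1*4)/15))*0 = ((1 + 0)*(⅔ - (-4 - 4)/15))*0 = (1*(⅔ - 1/15*(-8)))*0 = (1*(⅔ + 8/15))*0 = (1*(6/5))*0 = (6/5)*0 = 0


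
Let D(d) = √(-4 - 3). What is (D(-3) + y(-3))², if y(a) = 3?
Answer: (3 + I*√7)² ≈ 2.0 + 15.875*I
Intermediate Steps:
D(d) = I*√7 (D(d) = √(-7) = I*√7)
(D(-3) + y(-3))² = (I*√7 + 3)² = (3 + I*√7)²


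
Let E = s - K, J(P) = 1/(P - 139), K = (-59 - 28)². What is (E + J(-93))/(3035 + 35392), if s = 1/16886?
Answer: -14825983871/75269885352 ≈ -0.19697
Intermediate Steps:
s = 1/16886 ≈ 5.9221e-5
K = 7569 (K = (-87)² = 7569)
J(P) = 1/(-139 + P)
E = -127810133/16886 (E = 1/16886 - 1*7569 = 1/16886 - 7569 = -127810133/16886 ≈ -7569.0)
(E + J(-93))/(3035 + 35392) = (-127810133/16886 + 1/(-139 - 93))/(3035 + 35392) = (-127810133/16886 + 1/(-232))/38427 = (-127810133/16886 - 1/232)*(1/38427) = -14825983871/1958776*1/38427 = -14825983871/75269885352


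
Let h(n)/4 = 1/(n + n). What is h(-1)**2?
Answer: 4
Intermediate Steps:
h(n) = 2/n (h(n) = 4/(n + n) = 4/((2*n)) = 4*(1/(2*n)) = 2/n)
h(-1)**2 = (2/(-1))**2 = (2*(-1))**2 = (-2)**2 = 4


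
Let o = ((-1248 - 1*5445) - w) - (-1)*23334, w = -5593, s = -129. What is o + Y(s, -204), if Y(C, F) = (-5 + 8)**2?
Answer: 22243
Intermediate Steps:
Y(C, F) = 9 (Y(C, F) = 3**2 = 9)
o = 22234 (o = ((-1248 - 1*5445) - 1*(-5593)) - (-1)*23334 = ((-1248 - 5445) + 5593) - 1*(-23334) = (-6693 + 5593) + 23334 = -1100 + 23334 = 22234)
o + Y(s, -204) = 22234 + 9 = 22243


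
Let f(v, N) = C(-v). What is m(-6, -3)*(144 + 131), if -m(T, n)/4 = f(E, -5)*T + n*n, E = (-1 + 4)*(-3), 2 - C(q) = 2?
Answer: -9900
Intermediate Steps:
C(q) = 0 (C(q) = 2 - 1*2 = 2 - 2 = 0)
E = -9 (E = 3*(-3) = -9)
f(v, N) = 0
m(T, n) = -4*n² (m(T, n) = -4*(0*T + n*n) = -4*(0 + n²) = -4*n²)
m(-6, -3)*(144 + 131) = (-4*(-3)²)*(144 + 131) = -4*9*275 = -36*275 = -9900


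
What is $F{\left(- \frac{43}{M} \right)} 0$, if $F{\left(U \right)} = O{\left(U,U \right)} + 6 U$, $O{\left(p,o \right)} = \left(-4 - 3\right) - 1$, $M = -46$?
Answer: $0$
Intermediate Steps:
$O{\left(p,o \right)} = -8$ ($O{\left(p,o \right)} = -7 - 1 = -8$)
$F{\left(U \right)} = -8 + 6 U$
$F{\left(- \frac{43}{M} \right)} 0 = \left(-8 + 6 \left(- \frac{43}{-46}\right)\right) 0 = \left(-8 + 6 \left(\left(-43\right) \left(- \frac{1}{46}\right)\right)\right) 0 = \left(-8 + 6 \cdot \frac{43}{46}\right) 0 = \left(-8 + \frac{129}{23}\right) 0 = \left(- \frac{55}{23}\right) 0 = 0$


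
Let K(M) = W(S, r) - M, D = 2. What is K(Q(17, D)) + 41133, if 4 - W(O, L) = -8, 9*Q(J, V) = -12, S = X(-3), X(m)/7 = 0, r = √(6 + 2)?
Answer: 123439/3 ≈ 41146.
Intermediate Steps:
r = 2*√2 (r = √8 = 2*√2 ≈ 2.8284)
X(m) = 0 (X(m) = 7*0 = 0)
S = 0
Q(J, V) = -4/3 (Q(J, V) = (⅑)*(-12) = -4/3)
W(O, L) = 12 (W(O, L) = 4 - 1*(-8) = 4 + 8 = 12)
K(M) = 12 - M
K(Q(17, D)) + 41133 = (12 - 1*(-4/3)) + 41133 = (12 + 4/3) + 41133 = 40/3 + 41133 = 123439/3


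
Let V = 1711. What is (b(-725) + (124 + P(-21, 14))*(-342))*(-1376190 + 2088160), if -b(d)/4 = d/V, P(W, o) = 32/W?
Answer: -1759437758120/59 ≈ -2.9821e+10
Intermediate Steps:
b(d) = -4*d/1711
(b(-725) + (124 + P(-21, 14))*(-342))*(-1376190 + 2088160) = (-4/1711*(-725) + (124 + 32/(-21))*(-342))*(-1376190 + 2088160) = (100/59 + (124 + 32*(-1/21))*(-342))*711970 = (100/59 + (124 - 32/21)*(-342))*711970 = (100/59 + (2572/21)*(-342))*711970 = (100/59 - 293208/7)*711970 = -17298572/413*711970 = -1759437758120/59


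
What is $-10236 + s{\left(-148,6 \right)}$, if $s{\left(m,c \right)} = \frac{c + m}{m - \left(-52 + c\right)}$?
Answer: $- \frac{521965}{51} \approx -10235.0$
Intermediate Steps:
$s{\left(m,c \right)} = \frac{c + m}{52 + m - c}$
$-10236 + s{\left(-148,6 \right)} = -10236 + \frac{6 - 148}{52 - 148 - 6} = -10236 + \frac{1}{52 - 148 - 6} \left(-142\right) = -10236 + \frac{1}{-102} \left(-142\right) = -10236 - - \frac{71}{51} = -10236 + \frac{71}{51} = - \frac{521965}{51}$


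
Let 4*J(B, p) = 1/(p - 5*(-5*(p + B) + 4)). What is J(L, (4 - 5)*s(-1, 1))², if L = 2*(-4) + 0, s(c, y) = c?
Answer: 1/602176 ≈ 1.6606e-6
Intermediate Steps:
L = -8 (L = -8 + 0 = -8)
J(B, p) = 1/(4*(-20 + 25*B + 26*p)) (J(B, p) = 1/(4*(p - 5*(-5*(p + B) + 4))) = 1/(4*(p - 5*(-5*(B + p) + 4))) = 1/(4*(p - 5*((-5*B - 5*p) + 4))) = 1/(4*(p - 5*(4 - 5*B - 5*p))) = 1/(4*(p + (-20 + 25*B + 25*p))) = 1/(4*(-20 + 25*B + 26*p)))
J(L, (4 - 5)*s(-1, 1))² = (1/(4*(-20 + 25*(-8) + 26*((4 - 5)*(-1)))))² = (1/(4*(-20 - 200 + 26*(-1*(-1)))))² = (1/(4*(-20 - 200 + 26*1)))² = (1/(4*(-20 - 200 + 26)))² = ((¼)/(-194))² = ((¼)*(-1/194))² = (-1/776)² = 1/602176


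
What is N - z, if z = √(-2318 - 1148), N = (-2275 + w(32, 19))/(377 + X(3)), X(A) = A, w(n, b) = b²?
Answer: -957/190 - I*√3466 ≈ -5.0368 - 58.873*I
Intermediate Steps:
N = -957/190 (N = (-2275 + 19²)/(377 + 3) = (-2275 + 361)/380 = -1914*1/380 = -957/190 ≈ -5.0368)
z = I*√3466 (z = √(-3466) = I*√3466 ≈ 58.873*I)
N - z = -957/190 - I*√3466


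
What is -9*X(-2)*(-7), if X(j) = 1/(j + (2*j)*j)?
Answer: 21/2 ≈ 10.500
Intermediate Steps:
X(j) = 1/(j + 2*j²)
-9*X(-2)*(-7) = -9/((-2)*(1 + 2*(-2)))*(-7) = -(-9)/(2*(1 - 4))*(-7) = -(-9)/(2*(-3))*(-7) = -(-9)*(-1)/(2*3)*(-7) = -9*⅙*(-7) = -3/2*(-7) = 21/2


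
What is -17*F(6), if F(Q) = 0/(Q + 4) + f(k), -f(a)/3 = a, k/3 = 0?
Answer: 0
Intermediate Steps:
k = 0 (k = 3*0 = 0)
f(a) = -3*a
F(Q) = 0 (F(Q) = 0/(Q + 4) - 3*0 = 0/(4 + Q) + 0 = 0 + 0 = 0)
-17*F(6) = -17*0 = 0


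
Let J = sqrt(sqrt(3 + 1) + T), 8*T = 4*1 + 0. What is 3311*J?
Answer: 3311*sqrt(10)/2 ≈ 5235.1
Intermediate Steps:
T = 1/2 (T = (4*1 + 0)/8 = (4 + 0)/8 = (1/8)*4 = 1/2 ≈ 0.50000)
J = sqrt(10)/2 (J = sqrt(sqrt(3 + 1) + 1/2) = sqrt(sqrt(4) + 1/2) = sqrt(2 + 1/2) = sqrt(5/2) = sqrt(10)/2 ≈ 1.5811)
3311*J = 3311*(sqrt(10)/2) = 3311*sqrt(10)/2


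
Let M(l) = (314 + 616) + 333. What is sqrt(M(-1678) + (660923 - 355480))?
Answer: sqrt(306706) ≈ 553.81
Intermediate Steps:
M(l) = 1263 (M(l) = 930 + 333 = 1263)
sqrt(M(-1678) + (660923 - 355480)) = sqrt(1263 + (660923 - 355480)) = sqrt(1263 + 305443) = sqrt(306706)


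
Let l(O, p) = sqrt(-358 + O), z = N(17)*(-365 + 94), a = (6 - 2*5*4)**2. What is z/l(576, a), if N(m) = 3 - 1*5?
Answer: 271*sqrt(218)/109 ≈ 36.709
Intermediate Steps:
N(m) = -2 (N(m) = 3 - 5 = -2)
a = 1156 (a = (6 - 10*4)**2 = (6 - 40)**2 = (-34)**2 = 1156)
z = 542 (z = -2*(-365 + 94) = -2*(-271) = 542)
z/l(576, a) = 542/(sqrt(-358 + 576)) = 542/(sqrt(218)) = 542*(sqrt(218)/218) = 271*sqrt(218)/109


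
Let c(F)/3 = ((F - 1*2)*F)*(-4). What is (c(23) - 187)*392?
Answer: -2345336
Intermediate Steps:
c(F) = -12*F*(-2 + F) (c(F) = 3*(((F - 1*2)*F)*(-4)) = 3*(((F - 2)*F)*(-4)) = 3*(((-2 + F)*F)*(-4)) = 3*((F*(-2 + F))*(-4)) = 3*(-4*F*(-2 + F)) = -12*F*(-2 + F))
(c(23) - 187)*392 = (12*23*(2 - 1*23) - 187)*392 = (12*23*(2 - 23) - 187)*392 = (12*23*(-21) - 187)*392 = (-5796 - 187)*392 = -5983*392 = -2345336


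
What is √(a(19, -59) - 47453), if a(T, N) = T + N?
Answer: 3*I*√5277 ≈ 217.93*I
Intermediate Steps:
a(T, N) = N + T
√(a(19, -59) - 47453) = √((-59 + 19) - 47453) = √(-40 - 47453) = √(-47493) = 3*I*√5277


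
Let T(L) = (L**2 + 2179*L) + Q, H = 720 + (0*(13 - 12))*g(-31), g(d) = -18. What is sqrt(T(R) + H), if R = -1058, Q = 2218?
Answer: 2*I*sqrt(295770) ≈ 1087.7*I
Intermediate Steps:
H = 720 (H = 720 + (0*(13 - 12))*(-18) = 720 + (0*1)*(-18) = 720 + 0*(-18) = 720 + 0 = 720)
T(L) = 2218 + L**2 + 2179*L (T(L) = (L**2 + 2179*L) + 2218 = 2218 + L**2 + 2179*L)
sqrt(T(R) + H) = sqrt((2218 + (-1058)**2 + 2179*(-1058)) + 720) = sqrt((2218 + 1119364 - 2305382) + 720) = sqrt(-1183800 + 720) = sqrt(-1183080) = 2*I*sqrt(295770)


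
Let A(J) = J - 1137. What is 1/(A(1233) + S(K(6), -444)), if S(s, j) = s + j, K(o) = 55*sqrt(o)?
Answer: -58/17159 - 55*sqrt(6)/102954 ≈ -0.0046887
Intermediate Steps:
A(J) = -1137 + J
S(s, j) = j + s
1/(A(1233) + S(K(6), -444)) = 1/((-1137 + 1233) + (-444 + 55*sqrt(6))) = 1/(96 + (-444 + 55*sqrt(6))) = 1/(-348 + 55*sqrt(6))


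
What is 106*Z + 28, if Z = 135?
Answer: 14338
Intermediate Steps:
106*Z + 28 = 106*135 + 28 = 14310 + 28 = 14338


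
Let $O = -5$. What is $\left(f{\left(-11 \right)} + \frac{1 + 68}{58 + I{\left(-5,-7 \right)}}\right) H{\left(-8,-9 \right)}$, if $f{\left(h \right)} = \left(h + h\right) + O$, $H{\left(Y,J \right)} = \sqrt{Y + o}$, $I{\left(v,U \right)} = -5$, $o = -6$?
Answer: $- \frac{1362 i \sqrt{14}}{53} \approx - 96.154 i$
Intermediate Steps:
$H{\left(Y,J \right)} = \sqrt{-6 + Y}$ ($H{\left(Y,J \right)} = \sqrt{Y - 6} = \sqrt{-6 + Y}$)
$f{\left(h \right)} = -5 + 2 h$ ($f{\left(h \right)} = \left(h + h\right) - 5 = 2 h - 5 = -5 + 2 h$)
$\left(f{\left(-11 \right)} + \frac{1 + 68}{58 + I{\left(-5,-7 \right)}}\right) H{\left(-8,-9 \right)} = \left(\left(-5 + 2 \left(-11\right)\right) + \frac{1 + 68}{58 - 5}\right) \sqrt{-6 - 8} = \left(\left(-5 - 22\right) + \frac{69}{53}\right) \sqrt{-14} = \left(-27 + 69 \cdot \frac{1}{53}\right) i \sqrt{14} = \left(-27 + \frac{69}{53}\right) i \sqrt{14} = - \frac{1362 i \sqrt{14}}{53}$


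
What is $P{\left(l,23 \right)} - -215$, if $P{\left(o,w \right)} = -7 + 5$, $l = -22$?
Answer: $213$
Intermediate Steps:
$P{\left(o,w \right)} = -2$
$P{\left(l,23 \right)} - -215 = -2 - -215 = -2 + 215 = 213$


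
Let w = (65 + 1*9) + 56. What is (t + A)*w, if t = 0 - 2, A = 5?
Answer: 390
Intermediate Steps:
w = 130 (w = (65 + 9) + 56 = 74 + 56 = 130)
t = -2
(t + A)*w = (-2 + 5)*130 = 3*130 = 390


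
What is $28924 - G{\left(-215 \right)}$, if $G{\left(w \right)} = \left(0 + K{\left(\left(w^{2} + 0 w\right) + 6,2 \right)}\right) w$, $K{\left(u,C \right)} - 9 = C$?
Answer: $31289$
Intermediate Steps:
$K{\left(u,C \right)} = 9 + C$
$G{\left(w \right)} = 11 w$ ($G{\left(w \right)} = \left(0 + \left(9 + 2\right)\right) w = \left(0 + 11\right) w = 11 w$)
$28924 - G{\left(-215 \right)} = 28924 - 11 \left(-215\right) = 28924 - -2365 = 28924 + 2365 = 31289$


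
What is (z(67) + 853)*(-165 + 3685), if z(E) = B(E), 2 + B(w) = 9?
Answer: 3027200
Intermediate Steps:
B(w) = 7 (B(w) = -2 + 9 = 7)
z(E) = 7
(z(67) + 853)*(-165 + 3685) = (7 + 853)*(-165 + 3685) = 860*3520 = 3027200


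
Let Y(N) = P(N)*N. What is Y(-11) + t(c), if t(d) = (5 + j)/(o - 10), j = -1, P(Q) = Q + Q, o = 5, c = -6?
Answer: 1206/5 ≈ 241.20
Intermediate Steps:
P(Q) = 2*Q
Y(N) = 2*N² (Y(N) = (2*N)*N = 2*N²)
t(d) = -⅘ (t(d) = (5 - 1)/(5 - 10) = 4/(-5) = 4*(-⅕) = -⅘)
Y(-11) + t(c) = 2*(-11)² - ⅘ = 2*121 - ⅘ = 242 - ⅘ = 1206/5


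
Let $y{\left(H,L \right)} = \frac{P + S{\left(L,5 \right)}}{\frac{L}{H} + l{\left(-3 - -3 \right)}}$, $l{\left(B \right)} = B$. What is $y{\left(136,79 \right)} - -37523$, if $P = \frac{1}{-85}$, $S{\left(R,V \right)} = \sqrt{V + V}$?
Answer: $\frac{14821577}{395} + \frac{136 \sqrt{10}}{79} \approx 37528.0$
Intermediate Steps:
$S{\left(R,V \right)} = \sqrt{2} \sqrt{V}$ ($S{\left(R,V \right)} = \sqrt{2 V} = \sqrt{2} \sqrt{V}$)
$P = - \frac{1}{85} \approx -0.011765$
$y{\left(H,L \right)} = \frac{H \left(- \frac{1}{85} + \sqrt{10}\right)}{L}$ ($y{\left(H,L \right)} = \frac{- \frac{1}{85} + \sqrt{2} \sqrt{5}}{\frac{L}{H} - 0} = \frac{- \frac{1}{85} + \sqrt{10}}{\frac{L}{H} + \left(-3 + 3\right)} = \frac{- \frac{1}{85} + \sqrt{10}}{\frac{L}{H} + 0} = \frac{- \frac{1}{85} + \sqrt{10}}{L \frac{1}{H}} = \left(- \frac{1}{85} + \sqrt{10}\right) \frac{H}{L} = \frac{H \left(- \frac{1}{85} + \sqrt{10}\right)}{L}$)
$y{\left(136,79 \right)} - -37523 = \frac{1}{85} \cdot 136 \cdot \frac{1}{79} \left(-1 + 85 \sqrt{10}\right) - -37523 = \frac{1}{85} \cdot 136 \cdot \frac{1}{79} \left(-1 + 85 \sqrt{10}\right) + 37523 = \left(- \frac{8}{395} + \frac{136 \sqrt{10}}{79}\right) + 37523 = \frac{14821577}{395} + \frac{136 \sqrt{10}}{79}$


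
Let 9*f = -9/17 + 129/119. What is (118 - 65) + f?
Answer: 18943/357 ≈ 53.062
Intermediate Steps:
f = 22/357 (f = (-9/17 + 129/119)/9 = (1/9)*(66/119) = 22/357 ≈ 0.061625)
(118 - 65) + f = (118 - 65) + 22/357 = 53 + 22/357 = 18943/357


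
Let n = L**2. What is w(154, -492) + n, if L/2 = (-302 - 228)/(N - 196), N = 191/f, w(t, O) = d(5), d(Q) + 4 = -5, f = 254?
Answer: 50354986759/2459465649 ≈ 20.474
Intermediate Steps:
d(Q) = -9 (d(Q) = -4 - 5 = -9)
w(t, O) = -9
N = 191/254 ≈ 0.75197
L = 269240/49593 (L = 2*((-302 - 228)/(191/254 - 196)) = 2*(-530/(-49593/254)) = 2*(-530*(-254/49593)) = 2*(134620/49593) = 269240/49593 ≈ 5.4290)
n = 72490177600/2459465649 (n = (269240/49593)**2 = 72490177600/2459465649 ≈ 29.474)
w(154, -492) + n = -9 + 72490177600/2459465649 = 50354986759/2459465649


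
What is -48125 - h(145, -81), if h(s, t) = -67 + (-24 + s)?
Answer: -48179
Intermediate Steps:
h(s, t) = -91 + s
-48125 - h(145, -81) = -48125 - (-91 + 145) = -48125 - 1*54 = -48125 - 54 = -48179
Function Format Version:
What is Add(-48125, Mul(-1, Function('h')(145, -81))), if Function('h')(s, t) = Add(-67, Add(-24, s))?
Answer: -48179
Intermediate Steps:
Function('h')(s, t) = Add(-91, s)
Add(-48125, Mul(-1, Function('h')(145, -81))) = Add(-48125, Mul(-1, Add(-91, 145))) = Add(-48125, Mul(-1, 54)) = Add(-48125, -54) = -48179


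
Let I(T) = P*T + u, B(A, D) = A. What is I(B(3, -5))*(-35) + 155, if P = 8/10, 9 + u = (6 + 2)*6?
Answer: -1294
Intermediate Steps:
u = 39 (u = -9 + (6 + 2)*6 = -9 + 8*6 = -9 + 48 = 39)
P = ⅘ (P = 8*(⅒) = ⅘ ≈ 0.80000)
I(T) = 39 + 4*T/5 (I(T) = 4*T/5 + 39 = 39 + 4*T/5)
I(B(3, -5))*(-35) + 155 = (39 + (⅘)*3)*(-35) + 155 = (39 + 12/5)*(-35) + 155 = (207/5)*(-35) + 155 = -1449 + 155 = -1294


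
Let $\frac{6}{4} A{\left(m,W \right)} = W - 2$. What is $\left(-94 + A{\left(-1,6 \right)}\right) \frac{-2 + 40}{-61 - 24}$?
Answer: $\frac{10412}{255} \approx 40.831$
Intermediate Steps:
$A{\left(m,W \right)} = - \frac{4}{3} + \frac{2 W}{3}$ ($A{\left(m,W \right)} = \frac{2 \left(W - 2\right)}{3} = \frac{2 \left(-2 + W\right)}{3} = - \frac{4}{3} + \frac{2 W}{3}$)
$\left(-94 + A{\left(-1,6 \right)}\right) \frac{-2 + 40}{-61 - 24} = \left(-94 + \left(- \frac{4}{3} + \frac{2}{3} \cdot 6\right)\right) \frac{-2 + 40}{-61 - 24} = \left(-94 + \left(- \frac{4}{3} + 4\right)\right) \frac{38}{-85} = \left(-94 + \frac{8}{3}\right) 38 \left(- \frac{1}{85}\right) = \left(- \frac{274}{3}\right) \left(- \frac{38}{85}\right) = \frac{10412}{255}$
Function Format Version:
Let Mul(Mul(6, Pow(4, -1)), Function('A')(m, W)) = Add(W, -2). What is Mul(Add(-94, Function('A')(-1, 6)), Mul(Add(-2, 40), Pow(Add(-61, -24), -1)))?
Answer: Rational(10412, 255) ≈ 40.831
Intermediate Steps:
Function('A')(m, W) = Add(Rational(-4, 3), Mul(Rational(2, 3), W)) (Function('A')(m, W) = Mul(Rational(2, 3), Add(W, -2)) = Mul(Rational(2, 3), Add(-2, W)) = Add(Rational(-4, 3), Mul(Rational(2, 3), W)))
Mul(Add(-94, Function('A')(-1, 6)), Mul(Add(-2, 40), Pow(Add(-61, -24), -1))) = Mul(Add(-94, Add(Rational(-4, 3), Mul(Rational(2, 3), 6))), Mul(Add(-2, 40), Pow(Add(-61, -24), -1))) = Mul(Add(-94, Add(Rational(-4, 3), 4)), Mul(38, Pow(-85, -1))) = Mul(Add(-94, Rational(8, 3)), Mul(38, Rational(-1, 85))) = Mul(Rational(-274, 3), Rational(-38, 85)) = Rational(10412, 255)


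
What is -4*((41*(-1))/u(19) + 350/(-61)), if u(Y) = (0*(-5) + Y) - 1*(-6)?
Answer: 45004/1525 ≈ 29.511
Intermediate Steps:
u(Y) = 6 + Y (u(Y) = (0 + Y) + 6 = Y + 6 = 6 + Y)
-4*((41*(-1))/u(19) + 350/(-61)) = -4*((41*(-1))/(6 + 19) + 350/(-61)) = -4*(-41/25 + 350*(-1/61)) = -4*(-41*1/25 - 350/61) = -4*(-41/25 - 350/61) = -4*(-11251/1525) = 45004/1525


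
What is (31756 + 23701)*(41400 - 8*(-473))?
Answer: 2505769088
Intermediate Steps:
(31756 + 23701)*(41400 - 8*(-473)) = 55457*(41400 + 3784) = 55457*45184 = 2505769088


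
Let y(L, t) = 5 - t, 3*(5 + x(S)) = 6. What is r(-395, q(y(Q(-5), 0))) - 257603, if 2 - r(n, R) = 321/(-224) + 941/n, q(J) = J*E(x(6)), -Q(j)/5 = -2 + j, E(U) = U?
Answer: -22792198901/88480 ≈ -2.5760e+5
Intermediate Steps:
x(S) = -3 (x(S) = -5 + (⅓)*6 = -5 + 2 = -3)
Q(j) = 10 - 5*j (Q(j) = -5*(-2 + j) = 10 - 5*j)
q(J) = -3*J (q(J) = J*(-3) = -3*J)
r(n, R) = 769/224 - 941/n (r(n, R) = 2 - (321/(-224) + 941/n) = 2 - (321*(-1/224) + 941/n) = 2 - (-321/224 + 941/n) = 2 + (321/224 - 941/n) = 769/224 - 941/n)
r(-395, q(y(Q(-5), 0))) - 257603 = (769/224 - 941/(-395)) - 257603 = (769/224 - 941*(-1/395)) - 257603 = (769/224 + 941/395) - 257603 = 514539/88480 - 257603 = -22792198901/88480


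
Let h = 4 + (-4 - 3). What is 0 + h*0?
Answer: 0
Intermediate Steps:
h = -3 (h = 4 - 7 = -3)
0 + h*0 = 0 - 3*0 = 0 + 0 = 0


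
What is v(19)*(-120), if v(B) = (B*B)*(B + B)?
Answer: -1646160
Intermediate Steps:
v(B) = 2*B³ (v(B) = B²*(2*B) = 2*B³)
v(19)*(-120) = (2*19³)*(-120) = (2*6859)*(-120) = 13718*(-120) = -1646160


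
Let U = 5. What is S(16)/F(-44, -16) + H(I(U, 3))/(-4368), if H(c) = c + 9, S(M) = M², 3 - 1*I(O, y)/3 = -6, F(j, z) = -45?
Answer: -93319/16380 ≈ -5.6971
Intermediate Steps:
I(O, y) = 27 (I(O, y) = 9 - 3*(-6) = 9 + 18 = 27)
H(c) = 9 + c
S(16)/F(-44, -16) + H(I(U, 3))/(-4368) = 16²/(-45) + (9 + 27)/(-4368) = 256*(-1/45) + 36*(-1/4368) = -256/45 - 3/364 = -93319/16380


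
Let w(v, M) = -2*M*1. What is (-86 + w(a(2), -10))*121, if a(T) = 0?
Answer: -7986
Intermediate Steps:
w(v, M) = -2*M
(-86 + w(a(2), -10))*121 = (-86 - 2*(-10))*121 = (-86 + 20)*121 = -66*121 = -7986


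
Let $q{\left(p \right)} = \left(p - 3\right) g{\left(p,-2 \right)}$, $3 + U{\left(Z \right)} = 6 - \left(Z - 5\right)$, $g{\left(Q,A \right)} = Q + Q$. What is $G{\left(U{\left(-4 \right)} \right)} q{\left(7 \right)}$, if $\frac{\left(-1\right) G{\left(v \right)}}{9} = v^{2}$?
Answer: $-72576$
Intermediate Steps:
$g{\left(Q,A \right)} = 2 Q$
$U{\left(Z \right)} = 8 - Z$ ($U{\left(Z \right)} = -3 - \left(-11 + Z\right) = 8 - Z$)
$q{\left(p \right)} = 2 p \left(-3 + p\right)$ ($q{\left(p \right)} = \left(p - 3\right) 2 p = \left(-3 + p\right) 2 p = 2 p \left(-3 + p\right)$)
$G{\left(v \right)} = - 9 v^{2}$
$G{\left(U{\left(-4 \right)} \right)} q{\left(7 \right)} = - 9 \left(8 - -4\right)^{2} \cdot 2 \cdot 7 \left(-3 + 7\right) = - 9 \left(8 + 4\right)^{2} \cdot 2 \cdot 7 \cdot 4 = - 9 \cdot 12^{2} \cdot 56 = \left(-9\right) 144 \cdot 56 = \left(-1296\right) 56 = -72576$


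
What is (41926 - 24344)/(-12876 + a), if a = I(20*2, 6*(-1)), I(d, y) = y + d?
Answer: -8791/6421 ≈ -1.3691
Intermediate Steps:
I(d, y) = d + y
a = 34 (a = 20*2 + 6*(-1) = 40 - 6 = 34)
(41926 - 24344)/(-12876 + a) = (41926 - 24344)/(-12876 + 34) = 17582/(-12842) = 17582*(-1/12842) = -8791/6421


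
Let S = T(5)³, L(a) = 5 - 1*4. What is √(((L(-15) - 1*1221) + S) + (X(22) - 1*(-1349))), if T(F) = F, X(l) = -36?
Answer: √218 ≈ 14.765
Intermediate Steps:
L(a) = 1 (L(a) = 5 - 4 = 1)
S = 125 (S = 5³ = 125)
√(((L(-15) - 1*1221) + S) + (X(22) - 1*(-1349))) = √(((1 - 1*1221) + 125) + (-36 - 1*(-1349))) = √(((1 - 1221) + 125) + (-36 + 1349)) = √((-1220 + 125) + 1313) = √(-1095 + 1313) = √218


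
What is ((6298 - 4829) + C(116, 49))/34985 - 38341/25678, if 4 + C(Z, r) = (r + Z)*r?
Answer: -219226997/179668966 ≈ -1.2202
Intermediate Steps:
C(Z, r) = -4 + r*(Z + r) (C(Z, r) = -4 + (r + Z)*r = -4 + (Z + r)*r = -4 + r*(Z + r))
((6298 - 4829) + C(116, 49))/34985 - 38341/25678 = ((6298 - 4829) + (-4 + 49² + 116*49))/34985 - 38341/25678 = (1469 + (-4 + 2401 + 5684))*(1/34985) - 38341*1/25678 = (1469 + 8081)*(1/34985) - 38341/25678 = 9550*(1/34985) - 38341/25678 = 1910/6997 - 38341/25678 = -219226997/179668966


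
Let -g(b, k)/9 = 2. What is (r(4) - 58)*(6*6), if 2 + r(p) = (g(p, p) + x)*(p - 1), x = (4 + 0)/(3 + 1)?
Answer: -3996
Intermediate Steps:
g(b, k) = -18 (g(b, k) = -9*2 = -18)
x = 1 (x = 4/4 = 4*(1/4) = 1)
r(p) = 15 - 17*p (r(p) = -2 + (-18 + 1)*(p - 1) = -2 - 17*(-1 + p) = -2 + (17 - 17*p) = 15 - 17*p)
(r(4) - 58)*(6*6) = ((15 - 17*4) - 58)*(6*6) = ((15 - 68) - 58)*36 = (-53 - 58)*36 = -111*36 = -3996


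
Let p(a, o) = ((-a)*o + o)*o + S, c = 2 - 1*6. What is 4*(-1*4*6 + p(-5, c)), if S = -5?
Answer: 268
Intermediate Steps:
c = -4 (c = 2 - 6 = -4)
p(a, o) = -5 + o*(o - a*o) (p(a, o) = ((-a)*o + o)*o - 5 = (-a*o + o)*o - 5 = (o - a*o)*o - 5 = o*(o - a*o) - 5 = -5 + o*(o - a*o))
4*(-1*4*6 + p(-5, c)) = 4*(-1*4*6 + (-5 + (-4)² - 1*(-5)*(-4)²)) = 4*(-4*6 + (-5 + 16 - 1*(-5)*16)) = 4*(-24 + (-5 + 16 + 80)) = 4*(-24 + 91) = 4*67 = 268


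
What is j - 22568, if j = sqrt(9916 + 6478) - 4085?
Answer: -26653 + sqrt(16394) ≈ -26525.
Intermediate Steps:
j = -4085 + sqrt(16394) (j = sqrt(16394) - 4085 = -4085 + sqrt(16394) ≈ -3957.0)
j - 22568 = (-4085 + sqrt(16394)) - 22568 = -26653 + sqrt(16394)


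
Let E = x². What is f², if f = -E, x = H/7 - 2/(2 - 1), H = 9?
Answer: 625/2401 ≈ 0.26031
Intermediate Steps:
x = -5/7 (x = 9/7 - 2/(2 - 1) = 9*(⅐) - 2/1 = 9/7 - 2*1 = 9/7 - 2 = -5/7 ≈ -0.71429)
E = 25/49 (E = (-5/7)² = 25/49 ≈ 0.51020)
f = -25/49 (f = -1*25/49 = -25/49 ≈ -0.51020)
f² = (-25/49)² = 625/2401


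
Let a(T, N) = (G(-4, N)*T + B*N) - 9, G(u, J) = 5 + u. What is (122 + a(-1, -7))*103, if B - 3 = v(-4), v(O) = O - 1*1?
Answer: 12978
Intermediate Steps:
v(O) = -1 + O (v(O) = O - 1 = -1 + O)
B = -2 (B = 3 + (-1 - 4) = 3 - 5 = -2)
a(T, N) = -9 + T - 2*N (a(T, N) = ((5 - 4)*T - 2*N) - 9 = (1*T - 2*N) - 9 = (T - 2*N) - 9 = -9 + T - 2*N)
(122 + a(-1, -7))*103 = (122 + (-9 - 1 - 2*(-7)))*103 = (122 + (-9 - 1 + 14))*103 = (122 + 4)*103 = 126*103 = 12978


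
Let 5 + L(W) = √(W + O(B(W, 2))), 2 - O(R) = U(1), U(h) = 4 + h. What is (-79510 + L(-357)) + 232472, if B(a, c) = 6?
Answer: 152957 + 6*I*√10 ≈ 1.5296e+5 + 18.974*I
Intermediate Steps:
O(R) = -3 (O(R) = 2 - (4 + 1) = 2 - 1*5 = 2 - 5 = -3)
L(W) = -5 + √(-3 + W) (L(W) = -5 + √(W - 3) = -5 + √(-3 + W))
(-79510 + L(-357)) + 232472 = (-79510 + (-5 + √(-3 - 357))) + 232472 = (-79510 + (-5 + √(-360))) + 232472 = (-79510 + (-5 + 6*I*√10)) + 232472 = (-79515 + 6*I*√10) + 232472 = 152957 + 6*I*√10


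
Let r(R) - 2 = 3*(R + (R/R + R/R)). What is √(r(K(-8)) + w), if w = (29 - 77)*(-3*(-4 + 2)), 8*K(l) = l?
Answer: I*√283 ≈ 16.823*I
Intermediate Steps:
K(l) = l/8
w = -288 (w = -(-144)*(-2) = -48*6 = -288)
r(R) = 8 + 3*R (r(R) = 2 + 3*(R + (R/R + R/R)) = 2 + 3*(R + (1 + 1)) = 2 + 3*(R + 2) = 2 + 3*(2 + R) = 2 + (6 + 3*R) = 8 + 3*R)
√(r(K(-8)) + w) = √((8 + 3*((⅛)*(-8))) - 288) = √((8 + 3*(-1)) - 288) = √((8 - 3) - 288) = √(5 - 288) = √(-283) = I*√283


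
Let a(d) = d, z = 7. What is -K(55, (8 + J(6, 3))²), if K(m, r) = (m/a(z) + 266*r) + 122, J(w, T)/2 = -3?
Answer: -8357/7 ≈ -1193.9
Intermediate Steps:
J(w, T) = -6 (J(w, T) = 2*(-3) = -6)
K(m, r) = 122 + 266*r + m/7 (K(m, r) = (m/7 + 266*r) + 122 = (266*r + m/7) + 122 = 122 + 266*r + m/7)
-K(55, (8 + J(6, 3))²) = -(122 + 266*(8 - 6)² + (⅐)*55) = -(122 + 266*2² + 55/7) = -(122 + 266*4 + 55/7) = -(122 + 1064 + 55/7) = -1*8357/7 = -8357/7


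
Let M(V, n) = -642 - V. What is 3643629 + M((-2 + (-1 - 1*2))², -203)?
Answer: 3642962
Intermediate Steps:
3643629 + M((-2 + (-1 - 1*2))², -203) = 3643629 + (-642 - (-2 + (-1 - 1*2))²) = 3643629 + (-642 - (-2 + (-1 - 2))²) = 3643629 + (-642 - (-2 - 3)²) = 3643629 + (-642 - 1*(-5)²) = 3643629 + (-642 - 1*25) = 3643629 + (-642 - 25) = 3643629 - 667 = 3642962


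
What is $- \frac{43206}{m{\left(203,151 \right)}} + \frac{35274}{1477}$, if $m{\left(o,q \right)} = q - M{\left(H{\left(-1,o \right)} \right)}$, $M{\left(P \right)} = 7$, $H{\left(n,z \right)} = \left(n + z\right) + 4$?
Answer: $- \frac{9789301}{35448} \approx -276.16$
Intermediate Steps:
$H{\left(n,z \right)} = 4 + n + z$
$m{\left(o,q \right)} = -7 + q$ ($m{\left(o,q \right)} = q - 7 = -7 + q$)
$- \frac{43206}{m{\left(203,151 \right)}} + \frac{35274}{1477} = - \frac{43206}{-7 + 151} + \frac{35274}{1477} = - \frac{43206}{144} + 35274 \cdot \frac{1}{1477} = \left(-43206\right) \frac{1}{144} + \frac{35274}{1477} = - \frac{7201}{24} + \frac{35274}{1477} = - \frac{9789301}{35448}$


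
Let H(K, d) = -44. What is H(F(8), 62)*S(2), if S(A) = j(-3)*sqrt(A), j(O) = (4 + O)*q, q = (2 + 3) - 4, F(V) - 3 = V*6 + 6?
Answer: -44*sqrt(2) ≈ -62.225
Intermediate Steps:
F(V) = 9 + 6*V (F(V) = 3 + (V*6 + 6) = 3 + (6*V + 6) = 3 + (6 + 6*V) = 9 + 6*V)
q = 1 (q = 5 - 4 = 1)
j(O) = 4 + O (j(O) = (4 + O)*1 = 4 + O)
S(A) = sqrt(A) (S(A) = (4 - 3)*sqrt(A) = 1*sqrt(A) = sqrt(A))
H(F(8), 62)*S(2) = -44*sqrt(2)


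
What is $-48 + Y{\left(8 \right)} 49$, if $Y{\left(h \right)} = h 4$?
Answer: $1520$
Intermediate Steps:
$Y{\left(h \right)} = 4 h$
$-48 + Y{\left(8 \right)} 49 = -48 + 4 \cdot 8 \cdot 49 = -48 + 32 \cdot 49 = -48 + 1568 = 1520$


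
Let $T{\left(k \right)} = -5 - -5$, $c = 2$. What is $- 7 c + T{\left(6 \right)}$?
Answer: $-14$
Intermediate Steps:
$T{\left(k \right)} = 0$ ($T{\left(k \right)} = -5 + 5 = 0$)
$- 7 c + T{\left(6 \right)} = \left(-7\right) 2 + 0 = -14 + 0 = -14$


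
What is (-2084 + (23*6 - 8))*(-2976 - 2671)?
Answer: 11034238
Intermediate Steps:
(-2084 + (23*6 - 8))*(-2976 - 2671) = (-2084 + (138 - 8))*(-5647) = (-2084 + 130)*(-5647) = -1954*(-5647) = 11034238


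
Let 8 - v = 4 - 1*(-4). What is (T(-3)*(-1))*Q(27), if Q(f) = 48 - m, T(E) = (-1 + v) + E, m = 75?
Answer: -108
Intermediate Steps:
v = 0 (v = 8 - (4 - 1*(-4)) = 8 - (4 + 4) = 8 - 1*8 = 8 - 8 = 0)
T(E) = -1 + E (T(E) = (-1 + 0) + E = -1 + E)
Q(f) = -27 (Q(f) = 48 - 1*75 = 48 - 75 = -27)
(T(-3)*(-1))*Q(27) = ((-1 - 3)*(-1))*(-27) = -4*(-1)*(-27) = 4*(-27) = -108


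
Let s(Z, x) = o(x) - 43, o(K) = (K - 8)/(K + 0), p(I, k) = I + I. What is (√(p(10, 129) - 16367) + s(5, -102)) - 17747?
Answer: -907235/51 + I*√16347 ≈ -17789.0 + 127.86*I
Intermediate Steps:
p(I, k) = 2*I
o(K) = (-8 + K)/K
s(Z, x) = -43 + (-8 + x)/x (s(Z, x) = (-8 + x)/x - 43 = -43 + (-8 + x)/x)
(√(p(10, 129) - 16367) + s(5, -102)) - 17747 = (√(2*10 - 16367) + (-42 - 8/(-102))) - 17747 = (√(20 - 16367) + (-42 - 8*(-1/102))) - 17747 = (√(-16347) + (-42 + 4/51)) - 17747 = (I*√16347 - 2138/51) - 17747 = (-2138/51 + I*√16347) - 17747 = -907235/51 + I*√16347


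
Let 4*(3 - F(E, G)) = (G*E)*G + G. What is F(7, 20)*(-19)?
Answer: 13338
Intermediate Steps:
F(E, G) = 3 - G/4 - E*G**2/4 (F(E, G) = 3 - ((G*E)*G + G)/4 = 3 - ((E*G)*G + G)/4 = 3 - (E*G**2 + G)/4 = 3 - (G + E*G**2)/4 = 3 + (-G/4 - E*G**2/4) = 3 - G/4 - E*G**2/4)
F(7, 20)*(-19) = (3 - 1/4*20 - 1/4*7*20**2)*(-19) = (3 - 5 - 1/4*7*400)*(-19) = (3 - 5 - 700)*(-19) = -702*(-19) = 13338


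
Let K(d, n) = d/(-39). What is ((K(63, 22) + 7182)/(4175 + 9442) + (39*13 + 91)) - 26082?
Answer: -1503703273/59007 ≈ -25483.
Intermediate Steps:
K(d, n) = -d/39 (K(d, n) = d*(-1/39) = -d/39)
((K(63, 22) + 7182)/(4175 + 9442) + (39*13 + 91)) - 26082 = ((-1/39*63 + 7182)/(4175 + 9442) + (39*13 + 91)) - 26082 = ((-21/13 + 7182)/13617 + (507 + 91)) - 26082 = ((93345/13)*(1/13617) + 598) - 26082 = (31115/59007 + 598) - 26082 = 35317301/59007 - 26082 = -1503703273/59007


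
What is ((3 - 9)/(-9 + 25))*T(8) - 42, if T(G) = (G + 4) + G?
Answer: -99/2 ≈ -49.500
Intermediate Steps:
T(G) = 4 + 2*G (T(G) = (4 + G) + G = 4 + 2*G)
((3 - 9)/(-9 + 25))*T(8) - 42 = ((3 - 9)/(-9 + 25))*(4 + 2*8) - 42 = (-6/16)*(4 + 16) - 42 = -6*1/16*20 - 42 = -3/8*20 - 42 = -15/2 - 42 = -99/2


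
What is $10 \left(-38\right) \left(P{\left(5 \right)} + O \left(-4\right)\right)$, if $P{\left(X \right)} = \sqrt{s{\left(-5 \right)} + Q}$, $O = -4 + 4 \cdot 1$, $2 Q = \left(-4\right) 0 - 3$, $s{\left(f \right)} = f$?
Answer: $- 190 i \sqrt{26} \approx - 968.81 i$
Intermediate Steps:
$Q = - \frac{3}{2}$ ($Q = \frac{\left(-4\right) 0 - 3}{2} = \frac{0 - 3}{2} = \frac{1}{2} \left(-3\right) = - \frac{3}{2} \approx -1.5$)
$O = 0$ ($O = -4 + 4 = 0$)
$P{\left(X \right)} = \frac{i \sqrt{26}}{2}$ ($P{\left(X \right)} = \sqrt{-5 - \frac{3}{2}} = \sqrt{- \frac{13}{2}} = \frac{i \sqrt{26}}{2}$)
$10 \left(-38\right) \left(P{\left(5 \right)} + O \left(-4\right)\right) = 10 \left(-38\right) \left(\frac{i \sqrt{26}}{2} + 0 \left(-4\right)\right) = - 380 \left(\frac{i \sqrt{26}}{2} + 0\right) = - 380 \frac{i \sqrt{26}}{2} = - 190 i \sqrt{26}$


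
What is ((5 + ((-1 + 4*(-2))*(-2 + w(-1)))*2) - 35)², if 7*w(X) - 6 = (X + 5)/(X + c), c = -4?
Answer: 66564/1225 ≈ 54.338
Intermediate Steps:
w(X) = 6/7 + (5 + X)/(7*(-4 + X)) (w(X) = 6/7 + ((X + 5)/(X - 4))/7 = 6/7 + ((5 + X)/(-4 + X))/7 = 6/7 + (5 + X)/(7*(-4 + X)))
((5 + ((-1 + 4*(-2))*(-2 + w(-1)))*2) - 35)² = ((5 + ((-1 + 4*(-2))*(-2 + (-19/7 - 1)/(-4 - 1)))*2) - 35)² = ((5 + ((-1 - 8)*(-2 - 26/7/(-5)))*2) - 35)² = ((5 - 9*(-2 - ⅕*(-26/7))*2) - 35)² = ((5 - 9*(-2 + 26/35)*2) - 35)² = ((5 - 9*(-44/35)*2) - 35)² = ((5 + (396/35)*2) - 35)² = ((5 + 792/35) - 35)² = (967/35 - 35)² = (-258/35)² = 66564/1225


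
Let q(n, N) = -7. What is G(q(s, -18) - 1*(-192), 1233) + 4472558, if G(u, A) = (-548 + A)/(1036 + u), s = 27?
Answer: 5460994003/1221 ≈ 4.4726e+6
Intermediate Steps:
G(u, A) = (-548 + A)/(1036 + u)
G(q(s, -18) - 1*(-192), 1233) + 4472558 = (-548 + 1233)/(1036 + (-7 - 1*(-192))) + 4472558 = 685/(1036 + (-7 + 192)) + 4472558 = 685/(1036 + 185) + 4472558 = 685/1221 + 4472558 = 5460994003/1221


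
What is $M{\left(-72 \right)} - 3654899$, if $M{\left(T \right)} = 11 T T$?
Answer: $-3597875$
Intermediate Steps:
$M{\left(T \right)} = 11 T^{2}$
$M{\left(-72 \right)} - 3654899 = 11 \left(-72\right)^{2} - 3654899 = 11 \cdot 5184 - 3654899 = 57024 - 3654899 = -3597875$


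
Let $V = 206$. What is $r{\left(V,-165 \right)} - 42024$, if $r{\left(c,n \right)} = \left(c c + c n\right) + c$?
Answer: $-33372$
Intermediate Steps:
$r{\left(c,n \right)} = c + c^{2} + c n$ ($r{\left(c,n \right)} = \left(c^{2} + c n\right) + c = c + c^{2} + c n$)
$r{\left(V,-165 \right)} - 42024 = 206 \left(1 + 206 - 165\right) - 42024 = 206 \cdot 42 - 42024 = 8652 - 42024 = -33372$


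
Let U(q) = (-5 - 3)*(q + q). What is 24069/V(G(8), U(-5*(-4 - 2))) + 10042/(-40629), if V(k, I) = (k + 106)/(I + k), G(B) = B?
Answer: -76928277010/771951 ≈ -99654.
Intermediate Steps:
U(q) = -16*q
V(k, I) = (106 + k)/(I + k)
24069/V(G(8), U(-5*(-4 - 2))) + 10042/(-40629) = 24069/(((106 + 8)/(-(-80)*(-4 - 2) + 8))) + 10042/(-40629) = 24069/((114/(-(-80)*(-6) + 8))) + 10042*(-1/40629) = 24069/((114/(-16*30 + 8))) - 10042/40629 = 24069/((114/(-480 + 8))) - 10042/40629 = 24069/((114/(-472))) - 10042/40629 = 24069/((-1/472*114)) - 10042/40629 = 24069/(-57/236) - 10042/40629 = 24069*(-236/57) - 10042/40629 = -1893428/19 - 10042/40629 = -76928277010/771951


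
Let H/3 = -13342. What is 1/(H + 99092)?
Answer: 1/59066 ≈ 1.6930e-5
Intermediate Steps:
H = -40026 (H = 3*(-13342) = -40026)
1/(H + 99092) = 1/(-40026 + 99092) = 1/59066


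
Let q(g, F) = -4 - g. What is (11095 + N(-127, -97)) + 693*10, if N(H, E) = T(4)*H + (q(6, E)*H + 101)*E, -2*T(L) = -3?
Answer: -230305/2 ≈ -1.1515e+5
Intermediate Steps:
T(L) = 3/2 (T(L) = -½*(-3) = 3/2)
N(H, E) = 3*H/2 + E*(101 - 10*H) (N(H, E) = 3*H/2 + ((-4 - 1*6)*H + 101)*E = 3*H/2 + ((-4 - 6)*H + 101)*E = 3*H/2 + (-10*H + 101)*E = 3*H/2 + (101 - 10*H)*E = 3*H/2 + E*(101 - 10*H))
(11095 + N(-127, -97)) + 693*10 = (11095 + (101*(-97) + (3/2)*(-127) - 10*(-97)*(-127))) + 693*10 = (11095 + (-9797 - 381/2 - 123190)) + 6930 = (11095 - 266355/2) + 6930 = -244165/2 + 6930 = -230305/2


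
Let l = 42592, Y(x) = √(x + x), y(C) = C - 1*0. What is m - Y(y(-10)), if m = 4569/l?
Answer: 4569/42592 - 2*I*√5 ≈ 0.10727 - 4.4721*I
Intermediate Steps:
y(C) = C (y(C) = C + 0 = C)
Y(x) = √2*√x (Y(x) = √(2*x) = √2*√x)
m = 4569/42592 ≈ 0.10727
m - Y(y(-10)) = 4569/42592 - √2*√(-10) = 4569/42592 - √2*I*√10 = 4569/42592 - 2*I*√5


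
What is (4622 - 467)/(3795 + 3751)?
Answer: 4155/7546 ≈ 0.55062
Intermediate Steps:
(4622 - 467)/(3795 + 3751) = 4155/7546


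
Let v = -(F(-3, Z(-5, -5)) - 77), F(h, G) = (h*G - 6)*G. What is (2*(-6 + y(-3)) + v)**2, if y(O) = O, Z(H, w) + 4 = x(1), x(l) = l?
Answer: 4624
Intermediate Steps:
Z(H, w) = -3 (Z(H, w) = -4 + 1 = -3)
F(h, G) = G*(-6 + G*h) (F(h, G) = (G*h - 6)*G = (-6 + G*h)*G = G*(-6 + G*h))
v = 86 (v = -(-3*(-6 - 3*(-3)) - 77) = -(-3*(-6 + 9) - 77) = -(-3*3 - 77) = -(-9 - 77) = -1*(-86) = 86)
(2*(-6 + y(-3)) + v)**2 = (2*(-6 - 3) + 86)**2 = (2*(-9) + 86)**2 = (-18 + 86)**2 = 68**2 = 4624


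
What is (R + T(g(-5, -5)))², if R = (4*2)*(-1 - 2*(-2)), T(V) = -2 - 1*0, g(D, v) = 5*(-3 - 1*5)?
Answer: 484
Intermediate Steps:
g(D, v) = -40 (g(D, v) = 5*(-3 - 5) = 5*(-8) = -40)
T(V) = -2 (T(V) = -2 + 0 = -2)
R = 24 (R = 8*(-1 + 4) = 8*3 = 24)
(R + T(g(-5, -5)))² = (24 - 2)² = 22² = 484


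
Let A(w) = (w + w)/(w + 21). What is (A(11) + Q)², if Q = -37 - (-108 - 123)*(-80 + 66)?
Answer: 2737905625/256 ≈ 1.0695e+7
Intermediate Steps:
A(w) = 2*w/(21 + w) (A(w) = (2*w)/(21 + w) = 2*w/(21 + w))
Q = -3271 (Q = -37 - (-231)*(-14) = -37 - 1*3234 = -37 - 3234 = -3271)
(A(11) + Q)² = (2*11/(21 + 11) - 3271)² = (2*11/32 - 3271)² = (2*11*(1/32) - 3271)² = (11/16 - 3271)² = (-52325/16)² = 2737905625/256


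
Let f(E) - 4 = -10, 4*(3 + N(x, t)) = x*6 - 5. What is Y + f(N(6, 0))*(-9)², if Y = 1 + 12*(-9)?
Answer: -593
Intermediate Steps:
Y = -107 (Y = 1 - 108 = -107)
N(x, t) = -17/4 + 3*x/2 (N(x, t) = -3 + (x*6 - 5)/4 = -3 + (6*x - 5)/4 = -3 + (-5 + 6*x)/4 = -3 + (-5/4 + 3*x/2) = -17/4 + 3*x/2)
f(E) = -6 (f(E) = 4 - 10 = -6)
Y + f(N(6, 0))*(-9)² = -107 - 6*(-9)² = -107 - 6*81 = -107 - 486 = -593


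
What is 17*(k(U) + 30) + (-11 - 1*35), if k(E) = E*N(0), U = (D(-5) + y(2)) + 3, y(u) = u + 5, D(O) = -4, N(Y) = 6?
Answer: 1076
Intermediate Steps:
y(u) = 5 + u
U = 6 (U = (-4 + (5 + 2)) + 3 = (-4 + 7) + 3 = 3 + 3 = 6)
k(E) = 6*E (k(E) = E*6 = 6*E)
17*(k(U) + 30) + (-11 - 1*35) = 17*(6*6 + 30) + (-11 - 1*35) = 17*(36 + 30) + (-11 - 35) = 17*66 - 46 = 1122 - 46 = 1076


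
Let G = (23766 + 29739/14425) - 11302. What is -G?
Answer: -179822939/14425 ≈ -12466.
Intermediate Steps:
G = 179822939/14425 (G = (23766 + 29739*(1/14425)) - 11302 = (23766 + 29739/14425) - 11302 = 342854289/14425 - 11302 = 179822939/14425 ≈ 12466.)
-G = -1*179822939/14425 = -179822939/14425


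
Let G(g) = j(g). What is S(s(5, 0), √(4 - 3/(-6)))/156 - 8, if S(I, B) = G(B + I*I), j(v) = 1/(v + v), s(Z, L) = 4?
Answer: -156932/19617 - √2/52312 ≈ -7.9998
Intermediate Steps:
j(v) = 1/(2*v)
G(g) = 1/(2*g)
S(I, B) = 1/(2*(B + I²)) (S(I, B) = 1/(2*(B + I*I)) = 1/(2*(B + I²)))
S(s(5, 0), √(4 - 3/(-6)))/156 - 8 = (1/(2*(√(4 - 3/(-6)) + 4²)))/156 - 8 = (1/(2*(√(4 - 3*(-⅙)) + 16)))*(1/156) - 8 = (1/(2*(√(4 + ½) + 16)))*(1/156) - 8 = (1/(2*(√(9/2) + 16)))*(1/156) - 8 = (1/(2*(3*√2/2 + 16)))*(1/156) - 8 = (1/(2*(16 + 3*√2/2)))*(1/156) - 8 = 1/(312*(16 + 3*√2/2)) - 8 = -8 + 1/(312*(16 + 3*√2/2))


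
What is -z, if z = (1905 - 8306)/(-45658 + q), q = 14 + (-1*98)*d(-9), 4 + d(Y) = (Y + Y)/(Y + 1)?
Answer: -12802/90945 ≈ -0.14077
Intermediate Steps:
d(Y) = -4 + 2*Y/(1 + Y) (d(Y) = -4 + (Y + Y)/(Y + 1) = -4 + (2*Y)/(1 + Y) = -4 + 2*Y/(1 + Y))
q = 371/2 (q = 14 + (-1*98)*(2*(-2 - 1*(-9))/(1 - 9)) = 14 - 196*(-2 + 9)/(-8) = 14 - 196*(-1)*7/8 = 14 - 98*(-7/4) = 14 + 343/2 = 371/2 ≈ 185.50)
z = 12802/90945 (z = (1905 - 8306)/(-45658 + 371/2) = -6401/(-90945/2) = -6401*(-2/90945) = 12802/90945 ≈ 0.14077)
-z = -1*12802/90945 = -12802/90945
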